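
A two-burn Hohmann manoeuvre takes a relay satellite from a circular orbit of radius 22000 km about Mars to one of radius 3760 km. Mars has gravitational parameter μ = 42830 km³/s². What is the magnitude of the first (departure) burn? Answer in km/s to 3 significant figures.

Δv₁ = 0.641 km/s

Semi-major axis of the transfer orbit: a_t = (22000 + 3760)/2 = 12880 km.
Circular speed at r = 22000 km: v_c = √(μ/r) = 1.3953 km/s.
Vis-viva on the transfer ellipse at r = 22000 km gives v_t = √[μ(2/r − 1/a_t)] = 0.75387 km/s.
Δv₁ = |v_t − v_c| = |0.75387 − 1.3953| = 0.6414 km/s.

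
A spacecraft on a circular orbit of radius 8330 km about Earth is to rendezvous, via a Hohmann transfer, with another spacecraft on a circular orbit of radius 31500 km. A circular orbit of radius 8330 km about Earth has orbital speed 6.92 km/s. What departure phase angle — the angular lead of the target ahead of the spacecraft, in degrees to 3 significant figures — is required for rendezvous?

From the circular-orbit relation v² = μ/r at r = 8330 km: μ = v²r = (6.92)² × 8330 = 3.98894×10^5 km³/s².
Semi-major axis of the transfer orbit: a_t = (8330 + 31500)/2 = 19915 km.
The half-period of the transfer ellipse is t = π√(a_t³/μ) = 13980 s.
The target's mean motion on its circular orbit is ω₂ = √(μ/r₂³) = 1.1297×10^-4 rad/s.
Angle swept by the target during transfer: ω₂·t = 1.5793 rad = 90.49°.
Arrival is 180° from departure on the ellipse, so φ = 180° − 90.49° = 89.5°.

φ = 89.5°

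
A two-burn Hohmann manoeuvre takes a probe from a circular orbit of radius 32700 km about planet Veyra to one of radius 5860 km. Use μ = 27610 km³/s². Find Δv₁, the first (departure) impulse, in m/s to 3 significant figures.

Δv₁ = 412 m/s

The Hohmann ellipse has a_t = (r₁ + r₂)/2 = 19280 km.
On the circular orbit at r = 32700 km, v_c = √(μ/r) = 0.9189 km/s.
Transfer-orbit speed at the same r (vis-viva, a = a_t): v_t = √[μ(2/r − 1/a_t)] = 0.5066 km/s.
Δv₁ = |v_t − v_c| = |0.5066 − 0.9189| = 0.4123 km/s.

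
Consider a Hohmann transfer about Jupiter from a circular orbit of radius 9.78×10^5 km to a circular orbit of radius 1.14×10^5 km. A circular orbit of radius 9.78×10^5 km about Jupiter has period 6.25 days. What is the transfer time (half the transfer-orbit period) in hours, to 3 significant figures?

From Kepler's third law T² = 4π²r³/μ at r = 9.78×10^5 km, T = 6.25 days = 6.25 × 86400 s = 5.400×10^5 s: μ = 4π²r³/T² = 1.26645×10^8 km³/s².
The Hohmann ellipse has a_t = (r₁ + r₂)/2 = 5.460×10^5 km.
By Kepler's third law the transfer-orbit period is T = 2π√(a_t³/μ), so t = T/2 = 1.126×10^5 s.
Converting: 1.126×10^5 s ÷ 3600 s/hour = 31.3 hours.

t = 31.3 hours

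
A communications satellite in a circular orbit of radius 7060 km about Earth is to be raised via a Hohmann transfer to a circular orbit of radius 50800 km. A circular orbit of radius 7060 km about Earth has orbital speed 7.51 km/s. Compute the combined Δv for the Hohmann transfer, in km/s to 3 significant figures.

Δv = 3.86 km/s

From the circular-orbit relation v² = μ/r at r = 7060 km: μ = v²r = (7.51)² × 7060 = 3.98185×10^5 km³/s².
Semi-major axis of the transfer orbit: a_t = (7060 + 50800)/2 = 28930 km.
At r₁ the circular-orbit speed is v₁ = √(μ/r₁) = 7.5100 km/s.
Transfer-orbit speed at r₁ (vis-viva): v_p = √[μ(2/r₁ − 1/a_t)] = 9.9517 km/s.
First burn Δv₁ = |v_p − v₁| = 2.4417 km/s.
At r₂, v₂ = √(μ/r₂) = 2.7997 km/s.
Transfer-orbit speed at r₂: v_a = √[μ(2/r₂ − 1/a_t)] = 1.3831 km/s.
Second burn Δv₂ = |v₂ − v_a| = 1.4166 km/s.
Δv = Δv₁ + Δv₂ = 2.4417 + 1.4166 = 3.858 km/s.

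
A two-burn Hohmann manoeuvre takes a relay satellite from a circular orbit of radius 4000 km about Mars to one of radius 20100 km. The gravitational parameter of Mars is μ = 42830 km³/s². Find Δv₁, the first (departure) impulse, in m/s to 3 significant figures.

Semi-major axis of the transfer orbit: a_t = (4000 + 20100)/2 = 12050 km.
Circular speed at r = 4000 km: v_c = √(μ/r) = 3.272 km/s.
Vis-viva on the transfer ellipse at r = 4000 km gives v_t = √[μ(2/r − 1/a_t)] = 4.226 km/s.
Δv₁ = |v_t − v_c| = |4.226 − 3.272| = 0.9540 km/s.

Δv₁ = 954 m/s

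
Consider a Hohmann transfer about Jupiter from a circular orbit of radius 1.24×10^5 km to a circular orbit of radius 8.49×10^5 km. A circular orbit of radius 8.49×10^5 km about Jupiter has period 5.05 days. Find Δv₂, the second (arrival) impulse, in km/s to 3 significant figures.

From Kepler's third law T² = 4π²r³/μ at r = 8.49×10^5 km, T = 5.05 days = 5.05 × 86400 s = 4.3632×10^5 s: μ = 4π²r³/T² = 1.26903×10^8 km³/s².
Semi-major axis of the transfer orbit: a_t = (1.240×10^5 + 8.490×10^5)/2 = 4.865×10^5 km.
Circular speed at r = 8.490×10^5 km: v_c = √(μ/r) = 12.226 km/s.
Vis-viva on the transfer ellipse at r = 8.490×10^5 km gives v_t = √[μ(2/r − 1/a_t)] = 6.1724 km/s.
Δv₂ = |v_t − v_c| = |6.1724 − 12.226| = 6.054 km/s.

Δv₂ = 6.05 km/s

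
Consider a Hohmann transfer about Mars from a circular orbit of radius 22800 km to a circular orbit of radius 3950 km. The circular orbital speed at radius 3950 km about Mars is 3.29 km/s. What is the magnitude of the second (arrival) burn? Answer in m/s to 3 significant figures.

From the circular-orbit relation v² = μ/r at r = 3950 km: μ = v²r = (3.29)² × 3950 = 42755.2 km³/s².
The Hohmann ellipse has a_t = (r₁ + r₂)/2 = 13375 km.
Circular speed at r = 3950 km: v_c = √(μ/r) = 3.290 km/s.
Vis-viva on the transfer ellipse at r = 3950 km gives v_t = √[μ(2/r − 1/a_t)] = 4.296 km/s.
Δv₂ = |v_t − v_c| = |4.296 − 3.290| = 1.006 km/s.

Δv₂ = 1010 m/s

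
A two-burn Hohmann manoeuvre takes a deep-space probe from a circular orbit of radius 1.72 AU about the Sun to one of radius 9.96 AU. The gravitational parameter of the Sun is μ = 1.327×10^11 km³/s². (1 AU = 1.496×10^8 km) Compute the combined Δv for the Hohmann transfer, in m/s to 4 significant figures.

Δv = 11260 m/s

In km: r₁ = 1.72 × 1.496×10^8 = 2.57312×10^8 km; r₂ = 9.96 × 1.496×10^8 = 1.490016×10^9 km.
Transfer-ellipse semi-major axis a_t = (r₁ + r₂)/2 = (2.57312×10^8 + 1.490016×10^9)/2 = 8.73664×10^8 km.
Circular speed at r₁: v₁ = √(μ/r₁) = √(1.327×10^11/2.57312×10^8) = 22.709 km/s.
On the transfer ellipse at r₁, v² = μ(2/r − 1/a) gives v_p = √[μ(2/r₁ − 1/a_t)] = 29.657 km/s.
First burn Δv₁ = |v_p − v₁| = 6.948 km/s.
At r₂, v₂ = √(μ/r₂) = 9.4371 km/s.
Transfer-orbit speed at r₂: v_a = √[μ(2/r₂ − 1/a_t)] = 5.1215 km/s.
Second burn Δv₂ = |v₂ − v_a| = 4.316 km/s.
Total Δv = Δv₁ + Δv₂ = 11.26 km/s.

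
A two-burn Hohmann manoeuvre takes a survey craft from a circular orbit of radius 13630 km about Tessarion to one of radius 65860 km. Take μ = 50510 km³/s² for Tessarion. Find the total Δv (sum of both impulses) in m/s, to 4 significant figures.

Δv = 915.9 m/s

Transfer-ellipse semi-major axis a_t = (r₁ + r₂)/2 = (13630 + 65860)/2 = 39745 km.
At r₁ the circular-orbit speed is v₁ = √(μ/r₁) = 1.925 km/s.
On the transfer ellipse at r₁, vis-viva gives v_p = √[μ(2/r₁ − 1/a_t)] = 2.478 km/s.
First burn Δv₁ = |v_p − v₁| = 0.5530 km/s.
Circular speed at r₂: v₂ = √(μ/r₂) = 0.8757 km/s.
Transfer-orbit speed at r₂: v_a = √[μ(2/r₂ − 1/a_t)] = 0.5128 km/s.
Second burn Δv₂ = |v₂ − v_a| = 0.3629 km/s.
Total Δv = Δv₁ + Δv₂ = 0.9159 km/s.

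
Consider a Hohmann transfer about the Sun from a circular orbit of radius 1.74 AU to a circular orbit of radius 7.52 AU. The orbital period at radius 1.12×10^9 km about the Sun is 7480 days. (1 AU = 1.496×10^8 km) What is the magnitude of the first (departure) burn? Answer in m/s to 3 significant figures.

From Kepler's third law T² = 4π²r³/μ at r = 1.12×10^9 km, T = 7480 days = 7480 × 86400 s = 6.46272×10^8 s: μ = 4π²r³/T² = 1.32795×10^11 km³/s².
In km: r₁ = 1.74 × 1.496×10^8 = 2.60304×10^8 km; r₂ = 7.52 × 1.496×10^8 = 1.124992×10^9 km.
Transfer-ellipse semi-major axis a_t = (r₁ + r₂)/2 = (2.60304×10^8 + 1.124992×10^9)/2 = 6.92648×10^8 km.
On the circular orbit at r = 2.60304×10^8 km, v_c = √(μ/r) = 22.5866 km/s.
Transfer-orbit speed at the same r (vis-viva, a = a_t): v_t = √[μ(2/r − 1/a_t)] = 28.7852 km/s.
Δv₁ = |v_t − v_c| = |28.7852 − 22.5866| = 6.199 km/s.

Δv₁ = 6200 m/s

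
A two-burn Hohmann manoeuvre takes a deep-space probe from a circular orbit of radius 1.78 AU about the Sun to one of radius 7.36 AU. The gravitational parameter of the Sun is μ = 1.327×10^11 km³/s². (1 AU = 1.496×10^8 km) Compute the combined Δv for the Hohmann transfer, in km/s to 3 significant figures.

In km: r₁ = 1.78 × 1.496×10^8 = 2.66288×10^8 km; r₂ = 7.36 × 1.496×10^8 = 1.101056×10^9 km.
Semi-major axis of the transfer orbit: a_t = (2.66288×10^8 + 1.101056×10^9)/2 = 6.83672×10^8 km.
Circular speed at r₁: v₁ = √(μ/r₁) = √(1.327×10^11/2.66288×10^8) = 22.3234 km/s.
Transfer-orbit speed at r₁ (vis-viva equation): v_p = √[μ(2/r₁ − 1/a_t)] = 28.3296 km/s.
First burn Δv₁ = |v_p − v₁| = 6.006 km/s.
Circular speed at r₂: v₂ = √(μ/r₂) = 10.9782 km/s.
Transfer-orbit speed at r₂: v_a = √[μ(2/r₂ − 1/a_t)] = 6.85145 km/s.
Second burn Δv₂ = |v₂ − v_a| = 4.127 km/s.
Total Δv = Δv₁ + Δv₂ = 10.13 km/s.

Δv = 10.1 km/s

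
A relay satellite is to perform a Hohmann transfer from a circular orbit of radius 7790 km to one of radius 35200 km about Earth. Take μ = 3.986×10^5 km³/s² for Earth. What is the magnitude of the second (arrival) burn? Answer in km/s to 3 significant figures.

Δv₂ = 1.34 km/s

Semi-major axis of the transfer orbit: a_t = (7790 + 35200)/2 = 21495 km.
On the circular orbit at r = 35200 km, v_c = √(μ/r) = 3.365 km/s.
Vis-viva on the transfer ellipse at r = 35200 km gives v_t = √[μ(2/r − 1/a_t)] = 2.026 km/s.
Δv₂ = |v_t − v_c| = |2.026 − 3.365| = 1.339 km/s.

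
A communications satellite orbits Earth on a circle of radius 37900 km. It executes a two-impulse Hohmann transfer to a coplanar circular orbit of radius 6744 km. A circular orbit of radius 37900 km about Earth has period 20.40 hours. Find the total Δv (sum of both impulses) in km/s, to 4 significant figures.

Δv = 3.790 km/s

From Kepler's third law T² = 4π²r³/μ at r = 37900 km, T = 20.40 hours = 20.40 × 3600 s = 73440 s: μ = 4π²r³/T² = 3.98485×10^5 km³/s².
The Hohmann ellipse has a_t = (r₁ + r₂)/2 = 22322 km.
Circular speed at r₁: v₁ = √(μ/r₁) = √(3.98485×10^5/37900) = 3.24255 km/s.
Transfer-orbit speed at r₁ (vis-viva): v_a = √[μ(2/r₁ − 1/a_t)] = 1.78229 km/s.
First burn Δv₁ = |v_a − v₁| = 1.4603 km/s.
Circular speed at r₂: v₂ = √(μ/r₂) = 7.68683 km/s.
Transfer-orbit speed at r₂: v_p = √[μ(2/r₂ − 1/a_t)] = 10.0161 km/s.
Second burn Δv₂ = |v₂ − v_p| = 2.3293 km/s.
Total Δv = Δv₁ + Δv₂ = 3.790 km/s.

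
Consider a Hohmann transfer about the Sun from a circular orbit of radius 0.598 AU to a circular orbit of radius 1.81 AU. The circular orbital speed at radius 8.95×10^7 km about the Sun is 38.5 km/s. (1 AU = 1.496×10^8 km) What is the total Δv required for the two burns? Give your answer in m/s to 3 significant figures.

Δv = 15200 m/s

From the circular-orbit relation v² = μ/r at r = 8.95×10^7 km: μ = v²r = (38.5)² × 8.95×10^7 = 1.32661×10^11 km³/s².
In km: r₁ = 0.598 × 1.496×10^8 = 8.94608×10^7 km; r₂ = 1.81 × 1.496×10^8 = 2.70776×10^8 km.
The Hohmann ellipse has a_t = (r₁ + r₂)/2 = 1.801184×10^8 km.
At r₁ the circular-orbit speed is v₁ = √(μ/r₁) = 38.508 km/s.
Transfer-orbit speed at r₁ (vis-viva equation): v_p = √[μ(2/r₁ − 1/a_t)] = 47.215 km/s.
First burn Δv₁ = |v_p − v₁| = 8.707 km/s.
At r₂, v₂ = √(μ/r₂) = 22.134 km/s.
Transfer-orbit speed at r₂: v_a = √[μ(2/r₂ − 1/a_t)] = 15.599 km/s.
Second burn Δv₂ = |v₂ − v_a| = 6.535 km/s.
Total Δv = Δv₁ + Δv₂ = 15.24 km/s.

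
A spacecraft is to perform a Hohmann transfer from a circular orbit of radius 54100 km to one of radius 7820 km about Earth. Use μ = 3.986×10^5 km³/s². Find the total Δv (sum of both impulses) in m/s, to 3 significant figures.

Transfer-ellipse semi-major axis a_t = (r₁ + r₂)/2 = (54100 + 7820)/2 = 30960 km.
Circular speed at r₁: v₁ = √(μ/r₁) = √(3.986×10^5/54100) = 2.714 km/s.
On the transfer ellipse at r₁, vis-viva equation gives v_a = √[μ(2/r₁ − 1/a_t)] = 1.364 km/s.
First burn Δv₁ = |v_a − v₁| = 1.350 km/s.
Circular speed at r₂: v₂ = √(μ/r₂) = 7.1395 km/s.
Transfer-orbit speed at r₂: v_p = √[μ(2/r₂ − 1/a_t)] = 9.4376 km/s.
Second burn Δv₂ = |v₂ − v_p| = 2.298 km/s.
Total Δv = Δv₁ + Δv₂ = 3.648 km/s.

Δv = 3650 m/s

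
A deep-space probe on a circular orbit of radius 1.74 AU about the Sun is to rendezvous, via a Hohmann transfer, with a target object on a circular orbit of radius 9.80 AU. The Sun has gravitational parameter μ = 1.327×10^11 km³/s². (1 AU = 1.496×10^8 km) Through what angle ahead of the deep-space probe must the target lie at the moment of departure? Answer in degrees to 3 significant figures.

φ = 98.7°

In km: r₁ = 1.74 × 1.496×10^8 = 2.60304×10^8 km; r₂ = 9.80 × 1.496×10^8 = 1.46608×10^9 km.
Transfer-ellipse semi-major axis a_t = (r₁ + r₂)/2 = (2.60304×10^8 + 1.46608×10^9)/2 = 8.63192×10^8 km.
Transfer time t = π√(a_t³/μ) = 2.1871×10^8 s.
The target's mean motion on its circular orbit is ω₂ = √(μ/r₂³) = 6.4893×10^-9 rad/s.
Angle swept by the target during transfer: ω₂·t = 1.4193 rad = 81.32°.
Arrival is 180° from departure on the ellipse, so φ = 180° − 81.32° = 98.7°.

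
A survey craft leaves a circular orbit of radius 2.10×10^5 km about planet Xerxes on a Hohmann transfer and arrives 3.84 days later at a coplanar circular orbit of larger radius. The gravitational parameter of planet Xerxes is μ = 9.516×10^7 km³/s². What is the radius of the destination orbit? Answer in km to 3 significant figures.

r₂ = 1.83×10^6 km

Transfer time t = 3.84 days = 3.31776×10^5 s, and t = π√(a_t³/μ).
So a_t = (μ t²/π²)^(1/3) = (9.516×10^7 × (3.31776×10^5)² / π²)^(1/3) = 1.0200×10^6 km.
Since a_t = (r₁ + r₂)/2, r₂ = 2a_t − r₁ = 2×1.0200×10^6 − 2.100×10^5 = 1.830×10^6 km.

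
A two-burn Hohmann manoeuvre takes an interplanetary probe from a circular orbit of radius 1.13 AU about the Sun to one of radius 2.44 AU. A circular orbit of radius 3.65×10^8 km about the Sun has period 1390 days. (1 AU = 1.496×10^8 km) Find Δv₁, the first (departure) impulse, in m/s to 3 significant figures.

Δv₁ = 4750 m/s

From Kepler's third law T² = 4π²r³/μ at r = 3.65×10^8 km, T = 1390 days = 1390 × 86400 s = 1.20096×10^8 s: μ = 4π²r³/T² = 1.33101×10^11 km³/s².
In km: r₁ = 1.13 × 1.496×10^8 = 1.69048×10^8 km; r₂ = 2.44 × 1.496×10^8 = 3.65024×10^8 km.
Semi-major axis of the transfer orbit: a_t = (1.69048×10^8 + 3.65024×10^8)/2 = 2.67036×10^8 km.
On the circular orbit at r = 1.69048×10^8 km, v_c = √(μ/r) = 28.060 km/s.
Transfer-orbit speed at the same r (vis-viva, a = a_t): v_t = √[μ(2/r − 1/a_t)] = 32.807 km/s.
Δv₁ = |v_t − v_c| = |32.807 − 28.060| = 4.747 km/s.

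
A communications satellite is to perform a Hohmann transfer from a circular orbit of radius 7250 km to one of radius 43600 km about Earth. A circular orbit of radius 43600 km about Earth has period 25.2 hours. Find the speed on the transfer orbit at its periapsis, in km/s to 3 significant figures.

From Kepler's third law T² = 4π²r³/μ at r = 43600 km, T = 25.2 hours = 25.2 × 3600 s = 90720 s: μ = 4π²r³/T² = 3.97570×10^5 km³/s².
The Hohmann ellipse has a_t = (r₁ + r₂)/2 = 25425 km.
At periapsis, r = 7250 km.
Applying v² = μ(2/r − 1/a_t): v = 9.697 km/s.

v = 9.70 km/s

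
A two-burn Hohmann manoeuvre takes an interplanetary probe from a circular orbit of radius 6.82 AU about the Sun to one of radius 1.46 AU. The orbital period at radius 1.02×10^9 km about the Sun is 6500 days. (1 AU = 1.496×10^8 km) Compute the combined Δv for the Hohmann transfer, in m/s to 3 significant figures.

From Kepler's third law T² = 4π²r³/μ at r = 1.02×10^9 km, T = 6500 days = 6500 × 86400 s = 5.616×10^8 s: μ = 4π²r³/T² = 1.32833×10^11 km³/s².
In km: r₁ = 6.82 × 1.496×10^8 = 1.020272×10^9 km; r₂ = 1.46 × 1.496×10^8 = 2.18416×10^8 km.
Semi-major axis of the transfer orbit: a_t = (1.020272×10^9 + 2.18416×10^8)/2 = 6.19344×10^8 km.
At r₁ the circular-orbit speed is v₁ = √(μ/r₁) = 11.41025 km/s.
Transfer-orbit speed at r₁ (v² = μ(2/r − 1/a)): v_a = √[μ(2/r₁ − 1/a_t)] = 6.775967 km/s.
First burn Δv₁ = |v_a − v₁| = 4.6343 km/s.
At r₂, v₂ = √(μ/r₂) = 24.6610 km/s.
Transfer-orbit speed at r₂: v_p = √[μ(2/r₂ − 1/a_t)] = 31.6521 km/s.
Second burn Δv₂ = |v₂ − v_p| = 6.9911 km/s.
Δv = Δv₁ + Δv₂ = 4.6343 + 6.9911 = 11.63 km/s.

Δv = 11600 m/s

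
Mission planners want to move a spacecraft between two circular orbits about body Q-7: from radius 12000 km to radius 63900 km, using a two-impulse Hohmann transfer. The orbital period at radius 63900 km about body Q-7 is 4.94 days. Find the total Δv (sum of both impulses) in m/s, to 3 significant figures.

Δv = 1060 m/s

From Kepler's third law T² = 4π²r³/μ at r = 63900 km, T = 4.94 days = 4.94 × 86400 s = 4.26816×10^5 s: μ = 4π²r³/T² = 56543.3 km³/s².
Semi-major axis of the transfer orbit: a_t = (12000 + 63900)/2 = 37950 km.
At r₁ the circular-orbit speed is v₁ = √(μ/r₁) = 2.171 km/s.
Transfer-orbit speed at r₁ (vis-viva equation): v_p = √[μ(2/r₁ − 1/a_t)] = 2.817 km/s.
First burn Δv₁ = |v_p − v₁| = 0.6460 km/s.
Circular speed at r₂: v₂ = √(μ/r₂) = 0.9407 km/s.
Transfer-orbit speed at r₂: v_a = √[μ(2/r₂ − 1/a_t)] = 0.5290 km/s.
Second burn Δv₂ = |v₂ − v_a| = 0.4117 km/s.
Δv = Δv₁ + Δv₂ = 0.6460 + 0.4117 = 1.058 km/s.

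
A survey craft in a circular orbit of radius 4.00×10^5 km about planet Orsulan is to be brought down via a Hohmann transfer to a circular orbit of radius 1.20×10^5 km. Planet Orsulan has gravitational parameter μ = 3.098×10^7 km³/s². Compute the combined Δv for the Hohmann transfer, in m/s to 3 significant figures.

Transfer-ellipse semi-major axis a_t = (r₁ + r₂)/2 = (4.000×10^5 + 1.200×10^5)/2 = 2.600×10^5 km.
Circular speed at r₁: v₁ = √(μ/r₁) = √(3.098×10^7/4.000×10^5) = 8.801 km/s.
On the transfer ellipse at r₁, v² = μ(2/r − 1/a) gives v_a = √[μ(2/r₁ − 1/a_t)] = 5.979 km/s.
First burn Δv₁ = |v_a − v₁| = 2.822 km/s.
At r₂, v₂ = √(μ/r₂) = 16.0676 km/s.
Transfer-orbit speed at r₂: v_p = √[μ(2/r₂ − 1/a_t)] = 19.9294 km/s.
Second burn Δv₂ = |v₂ − v_p| = 3.862 km/s.
Total Δv = Δv₁ + Δv₂ = 6.684 km/s.

Δv = 6680 m/s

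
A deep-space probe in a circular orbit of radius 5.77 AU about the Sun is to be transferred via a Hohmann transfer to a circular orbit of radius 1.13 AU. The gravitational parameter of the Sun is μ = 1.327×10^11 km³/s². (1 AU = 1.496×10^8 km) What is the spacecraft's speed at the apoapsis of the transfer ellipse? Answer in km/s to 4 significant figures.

v = 7.096 km/s

In km: r₁ = 5.77 × 1.496×10^8 = 8.63192×10^8 km; r₂ = 1.13 × 1.496×10^8 = 1.69048×10^8 km.
The Hohmann ellipse has a_t = (r₁ + r₂)/2 = 5.1612×10^8 km.
The apoapsis of the transfer ellipse is at r = 8.63192×10^8 km.
Vis-viva: v = √[μ(2/r − 1/a_t)] = √[1.327×10^11 × (2/8.63192×10^8 − 1/5.1612×10^8)] = 7.096 km/s.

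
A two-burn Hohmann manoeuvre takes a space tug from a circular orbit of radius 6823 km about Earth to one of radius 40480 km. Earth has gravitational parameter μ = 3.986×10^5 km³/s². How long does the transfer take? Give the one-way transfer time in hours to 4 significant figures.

The Hohmann ellipse has a_t = (r₁ + r₂)/2 = 23651.5 km.
Half the transfer-orbit period gives t = π√(a_t³/μ) = 18100 s.
Converting: 18100 s ÷ 3600 s/hour = 5.028 hours.

t = 5.028 hours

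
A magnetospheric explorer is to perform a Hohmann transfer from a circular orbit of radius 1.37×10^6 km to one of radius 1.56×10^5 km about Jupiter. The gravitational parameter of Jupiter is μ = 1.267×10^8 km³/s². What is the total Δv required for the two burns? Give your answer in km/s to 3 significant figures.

Δv = 15.0 km/s

Semi-major axis of the transfer orbit: a_t = (1.370×10^6 + 1.560×10^5)/2 = 7.630×10^5 km.
Circular speed at r₁: v₁ = √(μ/r₁) = √(1.267×10^8/1.370×10^6) = 9.6167 km/s.
Transfer-orbit speed at r₁ (vis-viva equation): v_a = √[μ(2/r₁ − 1/a_t)] = 4.3484 km/s.
First burn Δv₁ = |v_a − v₁| = 5.268 km/s.
Circular speed at r₂: v₂ = √(μ/r₂) = 28.499 km/s.
Transfer-orbit speed at r₂: v_p = √[μ(2/r₂ − 1/a_t)] = 38.188 km/s.
Second burn Δv₂ = |v₂ − v_p| = 9.689 km/s.
Δv = Δv₁ + Δv₂ = 5.268 + 9.689 = 14.96 km/s.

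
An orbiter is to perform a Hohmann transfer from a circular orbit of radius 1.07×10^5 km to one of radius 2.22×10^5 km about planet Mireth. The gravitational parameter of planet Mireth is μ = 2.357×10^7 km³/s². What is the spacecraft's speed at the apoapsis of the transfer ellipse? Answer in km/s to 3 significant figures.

Transfer-ellipse semi-major axis a_t = (r₁ + r₂)/2 = (1.070×10^5 + 2.220×10^5)/2 = 1.645×10^5 km.
The apoapsis of the transfer ellipse is at r = 2.220×10^5 km.
From the vis-viva equation, v = √[μ(2/r − 1/a_t)] = 8.310 km/s.

v = 8.31 km/s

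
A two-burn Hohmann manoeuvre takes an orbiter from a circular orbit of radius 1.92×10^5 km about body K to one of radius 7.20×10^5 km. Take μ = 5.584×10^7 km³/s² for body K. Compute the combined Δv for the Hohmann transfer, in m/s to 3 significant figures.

Δv = 7470 m/s

Semi-major axis of the transfer orbit: a_t = (1.920×10^5 + 7.200×10^5)/2 = 4.560×10^5 km.
Circular speed at r₁: v₁ = √(μ/r₁) = √(5.584×10^7/1.920×10^5) = 17.054 km/s.
On the transfer ellipse at r₁, vis-viva gives v_p = √[μ(2/r₁ − 1/a_t)] = 21.429 km/s.
First burn Δv₁ = |v_p − v₁| = 4.375 km/s.
At r₂, v₂ = √(μ/r₂) = 8.8066 km/s.
Transfer-orbit speed at r₂: v_a = √[μ(2/r₂ − 1/a_t)] = 5.7145 km/s.
Second burn Δv₂ = |v₂ − v_a| = 3.092 km/s.
Total Δv = Δv₁ + Δv₂ = 7.467 km/s.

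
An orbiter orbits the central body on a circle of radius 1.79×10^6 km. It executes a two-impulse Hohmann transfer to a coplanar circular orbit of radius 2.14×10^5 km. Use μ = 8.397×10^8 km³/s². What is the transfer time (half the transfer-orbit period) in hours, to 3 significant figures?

t = 30.2 hours

Semi-major axis of the transfer orbit: a_t = (1.790×10^6 + 2.140×10^5)/2 = 1.002×10^6 km.
By Kepler's third law the transfer-orbit period is T = 2π√(a_t³/μ), so t = T/2 = 1.087×10^5 s.
Converting: 1.087×10^5 s ÷ 3600 s/hour = 30.2 hours.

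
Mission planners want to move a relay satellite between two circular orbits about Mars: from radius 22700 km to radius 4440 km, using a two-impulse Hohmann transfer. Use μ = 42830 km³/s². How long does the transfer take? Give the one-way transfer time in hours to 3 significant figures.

t = 6.67 hours

Semi-major axis of the transfer orbit: a_t = (22700 + 4440)/2 = 13570 km.
By Kepler's third law the transfer-orbit period is T = 2π√(a_t³/μ), so t = T/2 = 24000 s.
Converting: 24000 s ÷ 3600 s/hour = 6.67 hours.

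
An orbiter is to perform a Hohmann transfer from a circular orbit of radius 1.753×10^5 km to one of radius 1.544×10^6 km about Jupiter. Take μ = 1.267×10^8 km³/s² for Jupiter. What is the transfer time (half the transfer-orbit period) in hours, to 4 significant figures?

t = 61.79 hours

Transfer-ellipse semi-major axis a_t = (r₁ + r₂)/2 = (1.753×10^5 + 1.544×10^6)/2 = 8.5965×10^5 km.
Half the transfer-orbit period gives t = π√(a_t³/μ) = 2.2246×10^5 s.
Converting: 2.2246×10^5 s ÷ 3600 s/hour = 61.79 hours.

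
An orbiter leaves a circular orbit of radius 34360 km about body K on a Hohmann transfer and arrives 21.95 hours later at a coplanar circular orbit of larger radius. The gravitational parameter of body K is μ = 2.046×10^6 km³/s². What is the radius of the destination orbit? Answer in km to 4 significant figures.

Transfer time t = 21.95 hours = 79020 s, and t = π√(a_t³/μ).
So a_t = (μ t²/π²)^(1/3) = (2.046×10^6 × (79020)² / π²)^(1/3) = 1.0898×10^5 km.
Since a_t = (r₁ + r₂)/2, r₂ = 2a_t − r₁ = 2×1.0898×10^5 − 34360 = 1.836×10^5 km.

r₂ = 1.836×10^5 km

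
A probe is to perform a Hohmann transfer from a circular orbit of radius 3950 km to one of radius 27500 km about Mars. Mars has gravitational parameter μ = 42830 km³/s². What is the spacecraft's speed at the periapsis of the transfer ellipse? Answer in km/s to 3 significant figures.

The Hohmann ellipse has a_t = (r₁ + r₂)/2 = 15725 km.
At periapsis, r = 3950 km.
Vis-viva: v = √[μ(2/r − 1/a_t)] = √[42830 × (2/3950 − 1/15725)] = 4.355 km/s.

v = 4.35 km/s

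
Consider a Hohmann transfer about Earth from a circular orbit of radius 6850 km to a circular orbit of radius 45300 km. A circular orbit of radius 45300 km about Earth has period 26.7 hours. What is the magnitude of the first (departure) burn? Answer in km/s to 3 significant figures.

Δv₁ = 2.42 km/s

From Kepler's third law T² = 4π²r³/μ at r = 45300 km, T = 26.7 hours = 26.7 × 3600 s = 96120 s: μ = 4π²r³/T² = 3.97216×10^5 km³/s².
The Hohmann ellipse has a_t = (r₁ + r₂)/2 = 26075 km.
On the circular orbit at r = 6850 km, v_c = √(μ/r) = 7.6150 km/s.
Transfer-orbit speed at the same r (vis-viva, a = a_t): v_t = √[μ(2/r − 1/a_t)] = 10.037 km/s.
Δv₁ = |v_t − v_c| = |10.037 − 7.6150| = 2.422 km/s.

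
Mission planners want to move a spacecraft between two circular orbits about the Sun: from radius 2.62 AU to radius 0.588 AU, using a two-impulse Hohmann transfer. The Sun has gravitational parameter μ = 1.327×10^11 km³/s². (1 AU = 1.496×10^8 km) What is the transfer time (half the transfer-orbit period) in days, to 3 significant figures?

t = 371 days

In km: r₁ = 2.62 × 1.496×10^8 = 3.91952×10^8 km; r₂ = 0.588 × 1.496×10^8 = 8.79648×10^7 km.
Semi-major axis of the transfer orbit: a_t = (3.91952×10^8 + 8.79648×10^7)/2 = 2.399584×10^8 km.
Half the transfer-orbit period gives t = π√(a_t³/μ) = 3.206×10^7 s.
Converting: 3.206×10^7 s ÷ 86400 s/day = 371 days.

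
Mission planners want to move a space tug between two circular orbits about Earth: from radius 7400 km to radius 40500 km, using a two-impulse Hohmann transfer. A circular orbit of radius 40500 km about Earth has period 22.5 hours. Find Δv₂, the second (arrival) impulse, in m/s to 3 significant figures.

Δv₂ = 1400 m/s

From Kepler's third law T² = 4π²r³/μ at r = 40500 km, T = 22.5 hours = 22.5 × 3600 s = 81000 s: μ = 4π²r³/T² = 3.99719×10^5 km³/s².
The Hohmann ellipse has a_t = (r₁ + r₂)/2 = 23950 km.
On the circular orbit at r = 40500 km, v_c = √(μ/r) = 3.1416 km/s.
Vis-viva on the transfer ellipse at r = 40500 km gives v_t = √[μ(2/r − 1/a_t)] = 1.7463 km/s.
Δv₂ = |v_t − v_c| = |1.7463 − 3.1416| = 1.395 km/s.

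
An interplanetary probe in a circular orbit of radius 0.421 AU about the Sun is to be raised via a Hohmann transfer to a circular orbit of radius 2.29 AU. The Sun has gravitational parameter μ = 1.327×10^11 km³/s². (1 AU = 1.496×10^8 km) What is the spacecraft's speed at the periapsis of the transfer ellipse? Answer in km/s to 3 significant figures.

In km: r₁ = 0.421 × 1.496×10^8 = 6.29816×10^7 km; r₂ = 2.29 × 1.496×10^8 = 3.42584×10^8 km.
Transfer-ellipse semi-major axis a_t = (r₁ + r₂)/2 = (6.29816×10^7 + 3.42584×10^8)/2 = 2.027828×10^8 km.
The periapsis of the transfer ellipse is at r = 6.29816×10^7 km.
From the vis-viva equation, v = √[μ(2/r − 1/a_t)] = 59.66 km/s.

v = 59.7 km/s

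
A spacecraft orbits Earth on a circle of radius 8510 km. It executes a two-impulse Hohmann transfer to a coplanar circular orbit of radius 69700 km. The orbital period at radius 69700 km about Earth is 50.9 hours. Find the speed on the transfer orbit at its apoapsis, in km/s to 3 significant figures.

v = 1.11 km/s

From Kepler's third law T² = 4π²r³/μ at r = 69700 km, T = 50.9 hours = 50.9 × 3600 s = 1.8324×10^5 s: μ = 4π²r³/T² = 3.98123×10^5 km³/s².
Semi-major axis of the transfer orbit: a_t = (8510 + 69700)/2 = 39105 km.
At apoapsis, r = 69700 km.
From the vis-viva equation, v = √[μ(2/r − 1/a_t)] = 1.115 km/s.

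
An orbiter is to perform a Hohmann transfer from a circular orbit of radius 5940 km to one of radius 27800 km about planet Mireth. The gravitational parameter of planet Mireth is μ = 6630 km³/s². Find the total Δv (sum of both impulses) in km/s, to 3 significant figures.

The Hohmann ellipse has a_t = (r₁ + r₂)/2 = 16870 km.
At r₁ the circular-orbit speed is v₁ = √(μ/r₁) = 1.0565 km/s.
On the transfer ellipse at r₁, vis-viva gives v_p = √[μ(2/r₁ − 1/a_t)] = 1.3562 km/s.
First burn Δv₁ = |v_p − v₁| = 0.2997 km/s.
At r₂, v₂ = √(μ/r₂) = 0.4884 km/s.
Transfer-orbit speed at r₂: v_a = √[μ(2/r₂ − 1/a_t)] = 0.2898 km/s.
Second burn Δv₂ = |v₂ − v_a| = 0.1986 km/s.
Δv = Δv₁ + Δv₂ = 0.2997 + 0.1986 = 0.4983 km/s.

Δv = 0.498 km/s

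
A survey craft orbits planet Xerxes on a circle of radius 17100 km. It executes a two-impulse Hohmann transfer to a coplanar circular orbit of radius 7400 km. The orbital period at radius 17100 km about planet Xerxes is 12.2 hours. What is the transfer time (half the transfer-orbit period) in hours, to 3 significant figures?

t = 3.70 hours

From Kepler's third law T² = 4π²r³/μ at r = 17100 km, T = 12.2 hours = 12.2 × 3600 s = 43920 s: μ = 4π²r³/T² = 1.02335×10^5 km³/s².
The Hohmann ellipse has a_t = (r₁ + r₂)/2 = 12250 km.
Half the transfer-orbit period gives t = π√(a_t³/μ) = 13320 s.
Converting: 13320 s ÷ 3600 s/hour = 3.70 hours.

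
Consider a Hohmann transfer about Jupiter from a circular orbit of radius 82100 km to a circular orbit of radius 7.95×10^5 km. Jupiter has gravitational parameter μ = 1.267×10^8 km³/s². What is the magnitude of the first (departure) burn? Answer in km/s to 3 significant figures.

Transfer-ellipse semi-major axis a_t = (r₁ + r₂)/2 = (82100 + 7.950×10^5)/2 = 4.3855×10^5 km.
On the circular orbit at r = 82100 km, v_c = √(μ/r) = 39.28 km/s.
Vis-viva on the transfer ellipse at r = 82100 km gives v_t = √[μ(2/r − 1/a_t)] = 52.89 km/s.
Δv₁ = |v_t − v_c| = |52.89 − 39.28| = 13.61 km/s.

Δv₁ = 13.6 km/s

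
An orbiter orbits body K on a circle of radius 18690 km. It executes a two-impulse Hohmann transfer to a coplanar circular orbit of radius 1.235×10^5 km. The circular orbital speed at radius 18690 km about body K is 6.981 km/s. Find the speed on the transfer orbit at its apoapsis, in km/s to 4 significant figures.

v = 1.392 km/s

From the circular-orbit relation v² = μ/r at r = 18690 km: μ = v²r = (6.981)² × 18690 = 9.10845×10^5 km³/s².
Transfer-ellipse semi-major axis a_t = (r₁ + r₂)/2 = (18690 + 1.235×10^5)/2 = 71095 km.
The apoapsis of the transfer ellipse is at r = 1.235×10^5 km.
Applying v² = μ(2/r − 1/a_t): v = 1.392 km/s.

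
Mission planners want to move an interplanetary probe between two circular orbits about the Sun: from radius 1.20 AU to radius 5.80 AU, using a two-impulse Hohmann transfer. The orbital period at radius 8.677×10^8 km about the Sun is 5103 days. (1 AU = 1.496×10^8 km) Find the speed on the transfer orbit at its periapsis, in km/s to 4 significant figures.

From Kepler's third law T² = 4π²r³/μ at r = 8.677×10^8 km, T = 5103 days = 5103 × 86400 s = 4.408992×10^8 s: μ = 4π²r³/T² = 1.32675×10^11 km³/s².
In km: r₁ = 1.20 × 1.496×10^8 = 1.7952×10^8 km; r₂ = 5.80 × 1.496×10^8 = 8.6768×10^8 km.
The Hohmann ellipse has a_t = (r₁ + r₂)/2 = 5.236×10^8 km.
The periapsis of the transfer ellipse is at r = 1.7952×10^8 km.
Applying v² = μ(2/r − 1/a_t): v = 35.00 km/s.

v = 35.00 km/s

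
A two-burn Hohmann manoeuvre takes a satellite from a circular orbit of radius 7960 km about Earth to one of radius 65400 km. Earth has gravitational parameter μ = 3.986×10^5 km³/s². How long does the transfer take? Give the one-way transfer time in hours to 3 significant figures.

Semi-major axis of the transfer orbit: a_t = (7960 + 65400)/2 = 36680 km.
By Kepler's third law the transfer-orbit period is T = 2π√(a_t³/μ), so t = T/2 = 34960 s.
Converting: 34960 s ÷ 3600 s/hour = 9.71 hours.

t = 9.71 hours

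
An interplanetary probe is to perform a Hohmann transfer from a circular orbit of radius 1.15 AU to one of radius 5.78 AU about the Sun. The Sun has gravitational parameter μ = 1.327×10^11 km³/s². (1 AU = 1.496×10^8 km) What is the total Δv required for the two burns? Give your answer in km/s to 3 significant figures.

Δv = 13.3 km/s

In km: r₁ = 1.15 × 1.496×10^8 = 1.7204×10^8 km; r₂ = 5.78 × 1.496×10^8 = 8.64688×10^8 km.
Transfer-ellipse semi-major axis a_t = (r₁ + r₂)/2 = (1.7204×10^8 + 8.64688×10^8)/2 = 5.18364×10^8 km.
Circular speed at r₁: v₁ = √(μ/r₁) = √(1.327×10^11/1.7204×10^8) = 27.773 km/s.
Transfer-orbit speed at r₁ (v² = μ(2/r − 1/a)): v_p = √[μ(2/r₁ − 1/a_t)] = 35.870 km/s.
First burn Δv₁ = |v_p − v₁| = 8.097 km/s.
Circular speed at r₂: v₂ = √(μ/r₂) = 12.388 km/s.
Transfer-orbit speed at r₂: v_a = √[μ(2/r₂ − 1/a_t)] = 7.1368 km/s.
Second burn Δv₂ = |v₂ − v_a| = 5.251 km/s.
Δv = Δv₁ + Δv₂ = 8.097 + 5.251 = 13.35 km/s.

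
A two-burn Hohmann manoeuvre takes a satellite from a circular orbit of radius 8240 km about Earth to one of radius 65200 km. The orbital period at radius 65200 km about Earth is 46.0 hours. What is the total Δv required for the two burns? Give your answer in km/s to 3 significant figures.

From Kepler's third law T² = 4π²r³/μ at r = 65200 km, T = 46.0 hours = 46.0 × 3600 s = 1.656×10^5 s: μ = 4π²r³/T² = 3.99008×10^5 km³/s².
The Hohmann ellipse has a_t = (r₁ + r₂)/2 = 36720 km.
At r₁ the circular-orbit speed is v₁ = √(μ/r₁) = 6.959 km/s.
Transfer-orbit speed at r₁ (vis-viva equation): v_p = √[μ(2/r₁ − 1/a_t)] = 9.273 km/s.
First burn Δv₁ = |v_p − v₁| = 2.314 km/s.
At r₂, v₂ = √(μ/r₂) = 2.474 km/s.
Transfer-orbit speed at r₂: v_a = √[μ(2/r₂ − 1/a_t)] = 1.172 km/s.
Second burn Δv₂ = |v₂ − v_a| = 1.302 km/s.
Total Δv = Δv₁ + Δv₂ = 3.616 km/s.

Δv = 3.62 km/s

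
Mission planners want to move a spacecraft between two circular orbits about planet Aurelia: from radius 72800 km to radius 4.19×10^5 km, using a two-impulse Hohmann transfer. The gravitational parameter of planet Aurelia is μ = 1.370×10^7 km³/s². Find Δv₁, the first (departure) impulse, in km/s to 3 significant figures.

Δv₁ = 4.19 km/s

Transfer-ellipse semi-major axis a_t = (r₁ + r₂)/2 = (72800 + 4.190×10^5)/2 = 2.459×10^5 km.
Circular speed at r = 72800 km: v_c = √(μ/r) = 13.718 km/s.
Vis-viva on the transfer ellipse at r = 72800 km gives v_t = √[μ(2/r − 1/a_t)] = 17.907 km/s.
Δv₁ = |v_t − v_c| = |17.907 − 13.718| = 4.189 km/s.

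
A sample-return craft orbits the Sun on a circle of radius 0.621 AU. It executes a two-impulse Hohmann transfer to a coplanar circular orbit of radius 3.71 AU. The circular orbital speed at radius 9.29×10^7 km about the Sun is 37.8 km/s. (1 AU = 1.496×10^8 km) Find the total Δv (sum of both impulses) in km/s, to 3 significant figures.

Δv = 18.9 km/s

From the circular-orbit relation v² = μ/r at r = 9.29×10^7 km: μ = v²r = (37.8)² × 9.29×10^7 = 1.32739×10^11 km³/s².
In km: r₁ = 0.621 × 1.496×10^8 = 9.29016×10^7 km; r₂ = 3.71 × 1.496×10^8 = 5.55016×10^8 km.
Semi-major axis of the transfer orbit: a_t = (9.29016×10^7 + 5.55016×10^8)/2 = 3.239588×10^8 km.
At r₁ the circular-orbit speed is v₁ = √(μ/r₁) = 37.80 km/s.
On the transfer ellipse at r₁, vis-viva gives v_p = √[μ(2/r₁ − 1/a_t)] = 49.48 km/s.
First burn Δv₁ = |v_p − v₁| = 11.68 km/s.
Circular speed at r₂: v₂ = √(μ/r₂) = 15.465 km/s.
Transfer-orbit speed at r₂: v_a = √[μ(2/r₂ − 1/a_t)] = 8.2816 km/s.
Second burn Δv₂ = |v₂ − v_a| = 7.183 km/s.
Total Δv = Δv₁ + Δv₂ = 18.86 km/s.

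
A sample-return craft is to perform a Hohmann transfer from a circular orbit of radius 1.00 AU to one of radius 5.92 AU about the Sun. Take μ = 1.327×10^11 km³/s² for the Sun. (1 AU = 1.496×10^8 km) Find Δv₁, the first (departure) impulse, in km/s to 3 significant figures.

Δv₁ = 9.17 km/s

In km: r₁ = 1.00 × 1.496×10^8 = 1.496×10^8 km; r₂ = 5.92 × 1.496×10^8 = 8.85632×10^8 km.
The Hohmann ellipse has a_t = (r₁ + r₂)/2 = 5.17616×10^8 km.
On the circular orbit at r = 1.496×10^8 km, v_c = √(μ/r) = 29.783 km/s.
Vis-viva on the transfer ellipse at r = 1.496×10^8 km gives v_t = √[μ(2/r − 1/a_t)] = 38.958 km/s.
Δv₁ = |v_t − v_c| = |38.958 − 29.783| = 9.175 km/s.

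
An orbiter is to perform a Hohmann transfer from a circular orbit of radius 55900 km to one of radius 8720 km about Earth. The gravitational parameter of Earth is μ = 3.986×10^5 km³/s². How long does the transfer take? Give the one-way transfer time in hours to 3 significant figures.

t = 8.03 hours

Transfer-ellipse semi-major axis a_t = (r₁ + r₂)/2 = (55900 + 8720)/2 = 32310 km.
By Kepler's third law the transfer-orbit period is T = 2π√(a_t³/μ), so t = T/2 = 28900 s.
Converting: 28900 s ÷ 3600 s/hour = 8.03 hours.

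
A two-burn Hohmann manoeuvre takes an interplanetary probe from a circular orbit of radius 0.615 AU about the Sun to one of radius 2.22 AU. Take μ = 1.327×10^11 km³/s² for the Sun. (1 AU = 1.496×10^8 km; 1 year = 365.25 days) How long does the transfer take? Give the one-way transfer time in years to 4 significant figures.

In km: r₁ = 0.615 × 1.496×10^8 = 9.2004×10^7 km; r₂ = 2.22 × 1.496×10^8 = 3.32112×10^8 km.
Semi-major axis of the transfer orbit: a_t = (9.2004×10^7 + 3.32112×10^8)/2 = 2.12058×10^8 km.
Half the transfer-orbit period gives t = π√(a_t³/μ) = 2.663×10^7 s.
Converting: 2.663×10^7 s ÷ 3.15576×10^7 s/year (365.25 × 86400) = 0.8439 years.

t = 0.8439 years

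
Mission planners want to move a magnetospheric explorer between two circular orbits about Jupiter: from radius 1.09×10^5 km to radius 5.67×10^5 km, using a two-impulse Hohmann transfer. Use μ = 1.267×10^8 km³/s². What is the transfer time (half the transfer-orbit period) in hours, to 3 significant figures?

Semi-major axis of the transfer orbit: a_t = (1.090×10^5 + 5.670×10^5)/2 = 3.380×10^5 km.
By Kepler's third law the transfer-orbit period is T = 2π√(a_t³/μ), so t = T/2 = 54840 s.
Converting: 54840 s ÷ 3600 s/hour = 15.2 hours.

t = 15.2 hours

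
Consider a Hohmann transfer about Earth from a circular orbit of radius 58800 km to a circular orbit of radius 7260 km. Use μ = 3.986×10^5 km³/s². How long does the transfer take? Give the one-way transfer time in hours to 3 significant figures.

Semi-major axis of the transfer orbit: a_t = (58800 + 7260)/2 = 33030 km.
Half the transfer-orbit period gives t = π√(a_t³/μ) = 29870 s.
Converting: 29870 s ÷ 3600 s/hour = 8.30 hours.

t = 8.30 hours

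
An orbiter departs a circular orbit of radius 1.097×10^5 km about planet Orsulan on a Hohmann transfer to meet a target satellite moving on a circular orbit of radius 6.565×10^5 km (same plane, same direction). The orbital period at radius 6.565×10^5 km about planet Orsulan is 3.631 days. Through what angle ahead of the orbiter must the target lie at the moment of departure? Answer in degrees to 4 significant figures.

φ = 99.76°

From Kepler's third law T² = 4π²r³/μ at r = 6.565×10^5 km, T = 3.631 days = 3.631 × 86400 s = 3.137184×10^5 s: μ = 4π²r³/T² = 1.13497×10^8 km³/s².
Transfer-ellipse semi-major axis a_t = (r₁ + r₂)/2 = (1.097×10^5 + 6.565×10^5)/2 = 3.831×10^5 km.
Transfer time t = π√(a_t³/μ) = 69924 s.
Target angular speed ω₂ = √(μ/r₂³) = 2.0028×10^-5 rad/s.
Angle swept by the target during transfer: ω₂·t = 1.4004 rad = 80.24°.
Arrival is 180° from departure on the ellipse, so φ = 180° − 80.24° = 99.76°.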